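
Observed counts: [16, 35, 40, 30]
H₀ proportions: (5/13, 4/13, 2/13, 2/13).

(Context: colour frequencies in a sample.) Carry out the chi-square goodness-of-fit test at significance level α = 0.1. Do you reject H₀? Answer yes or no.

n = 121; E_i = n·p_i = [46.54, 37.23, 18.62, 18.62]
χ² = (16−46.54)²/46.54 + (35−37.23)²/37.23 + (40−18.62)²/18.62 + (30−18.62)²/18.62 = 51.7012
df = 3
p-value (upper-tail) = 0.00000
At α=0.1: p < α → reject H₀

reject H₀: yes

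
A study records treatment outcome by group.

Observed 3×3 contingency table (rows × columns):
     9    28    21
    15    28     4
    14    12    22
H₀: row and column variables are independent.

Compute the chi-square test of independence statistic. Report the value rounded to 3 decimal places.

Row totals [58, 47, 48], col totals [38, 68, 47], n=153
χ² = (9−14.41)²/14.41 + (28−25.78)²/25.78 + (21−17.82)²/17.82 + (15−11.67)²/11.67 + (28−20.89)²/20.89 + (4−14.44)²/14.44 + (14−11.92)²/11.92 + (12−21.33)²/21.33 + (22−14.75)²/14.75 = 21.7187
df = 4

test statistic = 21.719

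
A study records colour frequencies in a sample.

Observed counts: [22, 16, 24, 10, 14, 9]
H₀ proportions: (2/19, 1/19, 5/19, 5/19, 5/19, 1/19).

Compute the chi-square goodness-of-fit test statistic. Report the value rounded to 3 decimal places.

test statistic = 55.680

n = 95; E_i = n·p_i = [10.00, 5.00, 25.00, 25.00, 25.00, 5.00]
χ² = (22−10.00)²/10.00 + (16−5.00)²/5.00 + (24−25.00)²/25.00 + (10−25.00)²/25.00 + (14−25.00)²/25.00 + (9−5.00)²/5.00 = 55.6800
df = 5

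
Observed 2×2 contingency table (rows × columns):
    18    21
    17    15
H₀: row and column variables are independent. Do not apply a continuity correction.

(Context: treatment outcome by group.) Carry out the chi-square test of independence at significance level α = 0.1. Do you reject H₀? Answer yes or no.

Row totals [39, 32], col totals [35, 36], n=71
χ² = (18−19.23)²/19.23 + (21−19.77)²/19.77 + (17−15.77)²/15.77 + (15−16.23)²/16.23 = 0.3418
df = 1
p-value (upper-tail) = 0.55882
At α=0.1: p ≥ α → fail to reject H₀

reject H₀: no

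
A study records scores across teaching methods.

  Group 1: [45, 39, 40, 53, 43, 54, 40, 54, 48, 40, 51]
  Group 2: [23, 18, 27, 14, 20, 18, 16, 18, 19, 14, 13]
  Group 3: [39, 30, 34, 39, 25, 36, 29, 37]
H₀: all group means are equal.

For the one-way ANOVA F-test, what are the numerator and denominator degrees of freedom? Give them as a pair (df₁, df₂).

k = 3 groups, N = 30 total
df = (k−1, N−k) = (3−1, 30−3) = (2, 27)

degrees of freedom = [2, 27]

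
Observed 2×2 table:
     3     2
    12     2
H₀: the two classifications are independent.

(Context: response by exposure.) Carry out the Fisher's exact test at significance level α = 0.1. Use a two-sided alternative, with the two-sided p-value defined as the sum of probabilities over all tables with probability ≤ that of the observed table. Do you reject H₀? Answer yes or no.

reject H₀: no

Margins: r₁=5, r₂=14, c₁=15, c₂=4, n=19
p_obs = C(5,3)·C(14,12)/C(19,15); sum pmf over tables with pmf ≤ p_obs
p-value (two-sided) = 0.27219
At α=0.1: p ≥ α → fail to reject H₀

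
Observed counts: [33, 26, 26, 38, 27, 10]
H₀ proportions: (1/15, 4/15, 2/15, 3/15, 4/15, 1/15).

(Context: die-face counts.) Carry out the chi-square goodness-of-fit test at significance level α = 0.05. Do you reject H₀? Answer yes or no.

reject H₀: yes

n = 160; E_i = n·p_i = [10.67, 42.67, 21.33, 32.00, 42.67, 10.67]
χ² = (33−10.67)²/10.67 + (26−42.67)²/42.67 + (26−21.33)²/21.33 + (38−32.00)²/32.00 + (27−42.67)²/42.67 + (10−10.67)²/10.67 = 61.2109
df = 5
p-value (upper-tail) = 0.00000
At α=0.05: p < α → reject H₀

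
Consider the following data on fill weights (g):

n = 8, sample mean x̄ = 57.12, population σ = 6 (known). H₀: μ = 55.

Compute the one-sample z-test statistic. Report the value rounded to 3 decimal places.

test statistic = 0.999

SE = σ/√n = 6/√8 = 2.1213
z = (x̄−μ₀)/SE = (57.12−55)/2.1213 = 0.9994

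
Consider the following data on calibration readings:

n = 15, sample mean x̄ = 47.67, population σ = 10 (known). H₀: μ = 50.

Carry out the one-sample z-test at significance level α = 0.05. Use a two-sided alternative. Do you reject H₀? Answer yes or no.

SE = σ/√n = 10/√15 = 2.5820
z = (x̄−μ₀)/SE = (47.67−50)/2.5820 = -0.9024
p-value (two-sided) = 0.36684
At α=0.05: p ≥ α → fail to reject H₀

reject H₀: no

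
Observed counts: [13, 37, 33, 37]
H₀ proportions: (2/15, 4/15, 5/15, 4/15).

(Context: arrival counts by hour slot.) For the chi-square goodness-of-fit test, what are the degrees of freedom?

df = k − 1 = 4 − 1 = 3

degrees of freedom = 3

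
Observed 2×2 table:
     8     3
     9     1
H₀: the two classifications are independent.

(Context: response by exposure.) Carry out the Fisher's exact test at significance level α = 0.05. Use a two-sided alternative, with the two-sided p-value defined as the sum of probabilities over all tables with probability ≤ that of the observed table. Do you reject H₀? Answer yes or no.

reject H₀: no

Margins: r₁=11, r₂=10, c₁=17, c₂=4, n=21
p_obs = C(11,8)·C(10,9)/C(21,17); sum pmf over tables with pmf ≤ p_obs
p-value (two-sided) = 0.58647
At α=0.05: p ≥ α → fail to reject H₀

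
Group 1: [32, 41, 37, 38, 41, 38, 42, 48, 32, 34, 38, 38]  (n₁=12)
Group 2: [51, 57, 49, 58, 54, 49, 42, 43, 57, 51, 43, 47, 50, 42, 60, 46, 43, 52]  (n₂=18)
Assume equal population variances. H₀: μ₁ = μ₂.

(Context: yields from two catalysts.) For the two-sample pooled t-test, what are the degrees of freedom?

degrees of freedom = 28

df = n₁ + n₂ − 2 = 12 + 18 − 2 = 28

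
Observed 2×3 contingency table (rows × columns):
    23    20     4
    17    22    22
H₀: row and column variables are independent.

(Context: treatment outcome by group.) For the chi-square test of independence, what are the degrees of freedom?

degrees of freedom = 2

df = (r−1)(c−1) = (2−1)·(3−1) = 2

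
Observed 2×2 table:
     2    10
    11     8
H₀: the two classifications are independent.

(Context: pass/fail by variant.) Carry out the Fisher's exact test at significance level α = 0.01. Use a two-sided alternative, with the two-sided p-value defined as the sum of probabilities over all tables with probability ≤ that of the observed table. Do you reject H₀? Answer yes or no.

reject H₀: no

Margins: r₁=12, r₂=19, c₁=13, c₂=18, n=31
p_obs = C(12,2)·C(19,11)/C(31,13); sum pmf over tables with pmf ≤ p_obs
p-value (two-sided) = 0.03170
At α=0.01: p ≥ α → fail to reject H₀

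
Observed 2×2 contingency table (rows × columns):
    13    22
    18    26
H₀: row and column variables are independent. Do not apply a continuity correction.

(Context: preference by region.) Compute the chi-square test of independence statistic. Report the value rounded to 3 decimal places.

test statistic = 0.116

Row totals [35, 44], col totals [31, 48], n=79
χ² = (13−13.73)²/13.73 + (22−21.27)²/21.27 + (18−17.27)²/17.27 + (26−26.73)²/26.73 = 0.1160
df = 1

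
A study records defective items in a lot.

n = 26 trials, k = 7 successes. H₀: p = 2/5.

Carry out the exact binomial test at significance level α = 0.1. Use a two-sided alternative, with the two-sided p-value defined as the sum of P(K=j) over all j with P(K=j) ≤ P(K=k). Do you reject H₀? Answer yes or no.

Exact binomial: n=26, k=7, p₀=2/5=0.4000
P(X=j) = C(n,j)·p₀^j·(1−p₀)^(n−j); p = Σ P(X=j) over j with P(X=j) ≤ P(X=7)
p-value (two-sided) = 0.22974
At α=0.1: p ≥ α → fail to reject H₀

reject H₀: no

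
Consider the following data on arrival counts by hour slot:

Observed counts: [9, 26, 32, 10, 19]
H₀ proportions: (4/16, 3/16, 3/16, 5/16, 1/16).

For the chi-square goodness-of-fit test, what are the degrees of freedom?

degrees of freedom = 4

df = k − 1 = 5 − 1 = 4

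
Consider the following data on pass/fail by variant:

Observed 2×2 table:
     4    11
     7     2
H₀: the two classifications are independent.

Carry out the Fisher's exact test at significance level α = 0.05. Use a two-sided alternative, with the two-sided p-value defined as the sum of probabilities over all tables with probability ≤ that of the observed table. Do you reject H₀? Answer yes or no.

Margins: r₁=15, r₂=9, c₁=11, c₂=13, n=24
p_obs = C(15,4)·C(9,7)/C(24,11); sum pmf over tables with pmf ≤ p_obs
p-value (two-sided) = 0.03274
At α=0.05: p < α → reject H₀

reject H₀: yes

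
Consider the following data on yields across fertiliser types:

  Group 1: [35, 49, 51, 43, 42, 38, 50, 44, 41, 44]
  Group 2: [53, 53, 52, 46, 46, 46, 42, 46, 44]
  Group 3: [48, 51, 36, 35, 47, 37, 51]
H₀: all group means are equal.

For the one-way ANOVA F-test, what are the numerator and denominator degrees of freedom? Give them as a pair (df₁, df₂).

degrees of freedom = [2, 23]

k = 3 groups, N = 26 total
df = (k−1, N−k) = (3−1, 26−3) = (2, 23)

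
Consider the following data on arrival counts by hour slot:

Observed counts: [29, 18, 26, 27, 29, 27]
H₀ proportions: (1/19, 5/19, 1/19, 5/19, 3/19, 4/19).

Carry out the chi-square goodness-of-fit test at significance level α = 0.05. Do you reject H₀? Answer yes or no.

n = 156; E_i = n·p_i = [8.21, 41.05, 8.21, 41.05, 24.63, 32.84]
χ² = (29−8.21)²/8.21 + (18−41.05)²/41.05 + (26−8.21)²/8.21 + (27−41.05)²/41.05 + (29−24.63)²/24.63 + (27−32.84)²/32.84 = 110.7531
df = 5
p-value (upper-tail) = 0.00000
At α=0.05: p < α → reject H₀

reject H₀: yes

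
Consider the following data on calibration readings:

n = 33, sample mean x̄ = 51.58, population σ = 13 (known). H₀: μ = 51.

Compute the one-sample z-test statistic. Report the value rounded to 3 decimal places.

test statistic = 0.256

SE = σ/√n = 13/√33 = 2.2630
z = (x̄−μ₀)/SE = (51.58−51)/2.2630 = 0.2563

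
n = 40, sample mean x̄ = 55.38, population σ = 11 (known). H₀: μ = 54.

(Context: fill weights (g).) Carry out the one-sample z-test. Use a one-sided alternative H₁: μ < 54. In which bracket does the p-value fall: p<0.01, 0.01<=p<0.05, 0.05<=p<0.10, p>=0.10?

SE = σ/√n = 11/√40 = 1.7393
z = (x̄−μ₀)/SE = (55.38−54)/1.7393 = 0.7934
p-value (one-sided, H₁ less) = 0.78624
→ bracket: p>=0.10

p-value bracket: p>=0.10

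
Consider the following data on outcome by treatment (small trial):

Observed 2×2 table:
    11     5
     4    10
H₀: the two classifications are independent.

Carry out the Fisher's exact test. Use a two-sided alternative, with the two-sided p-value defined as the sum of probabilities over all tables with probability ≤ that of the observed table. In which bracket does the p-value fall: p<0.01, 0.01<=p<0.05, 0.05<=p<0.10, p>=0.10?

p-value bracket: 0.05<=p<0.10

Margins: r₁=16, r₂=14, c₁=15, c₂=15, n=30
p_obs = C(16,11)·C(14,4)/C(30,15); sum pmf over tables with pmf ≤ p_obs
p-value (two-sided) = 0.06560
→ bracket: 0.05<=p<0.10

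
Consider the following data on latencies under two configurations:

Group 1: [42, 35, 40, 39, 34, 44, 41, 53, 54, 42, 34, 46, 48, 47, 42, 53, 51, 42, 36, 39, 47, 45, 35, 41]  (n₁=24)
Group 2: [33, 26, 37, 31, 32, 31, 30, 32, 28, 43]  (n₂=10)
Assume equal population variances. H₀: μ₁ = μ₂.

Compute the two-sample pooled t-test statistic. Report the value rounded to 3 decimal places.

x̄₁=42.917, s₁=6.071, n₁=24
x̄₂=32.300, s₂=4.762, n₂=10
s_p² = [23·6.071² + 9·4.762²]/32 = 32.8729
SE = √(s_p²·(1/24+1/10)) = 2.1580
t = (42.917−32.300)/2.1580 = 4.9197
df = 32

test statistic = 4.920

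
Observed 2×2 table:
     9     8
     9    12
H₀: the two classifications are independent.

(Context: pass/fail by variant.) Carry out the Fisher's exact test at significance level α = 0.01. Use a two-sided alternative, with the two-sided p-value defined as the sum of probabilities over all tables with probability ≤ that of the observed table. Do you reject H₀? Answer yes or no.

Margins: r₁=17, r₂=21, c₁=18, c₂=20, n=38
p_obs = C(17,9)·C(21,9)/C(38,18); sum pmf over tables with pmf ≤ p_obs
p-value (two-sided) = 0.74464
At α=0.01: p ≥ α → fail to reject H₀

reject H₀: no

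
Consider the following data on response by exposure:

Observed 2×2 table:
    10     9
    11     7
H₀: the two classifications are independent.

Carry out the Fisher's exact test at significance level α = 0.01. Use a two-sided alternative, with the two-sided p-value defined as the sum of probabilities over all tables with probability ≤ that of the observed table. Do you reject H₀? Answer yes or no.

reject H₀: no

Margins: r₁=19, r₂=18, c₁=21, c₂=16, n=37
p_obs = C(19,10)·C(18,11)/C(37,21); sum pmf over tables with pmf ≤ p_obs
p-value (two-sided) = 0.74314
At α=0.01: p ≥ α → fail to reject H₀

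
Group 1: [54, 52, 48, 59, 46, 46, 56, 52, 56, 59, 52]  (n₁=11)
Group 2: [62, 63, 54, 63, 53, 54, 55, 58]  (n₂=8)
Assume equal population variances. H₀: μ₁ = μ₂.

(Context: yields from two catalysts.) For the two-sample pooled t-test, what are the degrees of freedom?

df = n₁ + n₂ − 2 = 11 + 8 − 2 = 17

degrees of freedom = 17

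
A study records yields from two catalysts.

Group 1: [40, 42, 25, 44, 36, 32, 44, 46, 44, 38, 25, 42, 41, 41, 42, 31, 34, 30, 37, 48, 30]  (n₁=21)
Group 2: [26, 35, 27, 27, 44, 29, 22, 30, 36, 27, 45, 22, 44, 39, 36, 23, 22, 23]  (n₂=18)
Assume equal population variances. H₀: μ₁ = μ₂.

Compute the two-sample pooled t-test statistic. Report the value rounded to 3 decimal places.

test statistic = 2.849

x̄₁=37.714, s₁=6.754, n₁=21
x̄₂=30.944, s₂=8.091, n₂=18
s_p² = [20·6.754² + 17·8.091²]/37 = 54.7360
SE = √(s_p²·(1/21+1/18)) = 2.3764
t = (37.714−30.944)/2.3764 = 2.8488
df = 37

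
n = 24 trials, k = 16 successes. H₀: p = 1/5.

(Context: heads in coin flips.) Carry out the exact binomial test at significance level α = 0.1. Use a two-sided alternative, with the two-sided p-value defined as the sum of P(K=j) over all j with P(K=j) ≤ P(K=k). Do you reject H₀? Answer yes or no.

Exact binomial: n=24, k=16, p₀=1/5=0.2000
P(X=j) = C(n,j)·p₀^j·(1−p₀)^(n−j); p = Σ P(X=j) over j with P(X=j) ≤ P(X=16)
p-value (two-sided) = 0.00000
At α=0.1: p < α → reject H₀

reject H₀: yes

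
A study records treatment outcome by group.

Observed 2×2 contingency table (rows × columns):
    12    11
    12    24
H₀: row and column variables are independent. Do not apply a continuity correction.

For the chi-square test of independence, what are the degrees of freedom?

degrees of freedom = 1

df = (r−1)(c−1) = (2−1)·(2−1) = 1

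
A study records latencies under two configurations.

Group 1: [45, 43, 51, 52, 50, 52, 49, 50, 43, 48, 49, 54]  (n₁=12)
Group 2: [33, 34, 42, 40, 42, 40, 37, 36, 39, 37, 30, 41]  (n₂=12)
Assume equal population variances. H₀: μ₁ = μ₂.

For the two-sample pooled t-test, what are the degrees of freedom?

df = n₁ + n₂ − 2 = 12 + 12 − 2 = 22

degrees of freedom = 22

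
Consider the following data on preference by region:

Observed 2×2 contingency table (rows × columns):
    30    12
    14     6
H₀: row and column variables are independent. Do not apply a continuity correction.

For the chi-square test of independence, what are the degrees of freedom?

degrees of freedom = 1

df = (r−1)(c−1) = (2−1)·(2−1) = 1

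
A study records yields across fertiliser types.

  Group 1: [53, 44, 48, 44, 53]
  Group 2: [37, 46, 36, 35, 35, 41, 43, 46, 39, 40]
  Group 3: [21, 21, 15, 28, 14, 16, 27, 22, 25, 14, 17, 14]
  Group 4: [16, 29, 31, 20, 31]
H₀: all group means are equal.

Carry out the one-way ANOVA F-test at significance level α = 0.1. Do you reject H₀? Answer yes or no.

reject H₀: yes

Group means [48.40, 39.80, 19.50, 25.40], grand mean 31.281
SSB = Σnᵢ(x̄ᵢ−x̄)² = 4029.469; SSW = ΣΣ(x−x̄ᵢ)² = 731.000
MSB = 4029.469/3 = 1343.1562; MSW = 731.000/28 = 26.1071
F = MSB/MSW = 51.4478
df = (3, 28)
p-value (upper-tail) = 0.00000
At α=0.1: p < α → reject H₀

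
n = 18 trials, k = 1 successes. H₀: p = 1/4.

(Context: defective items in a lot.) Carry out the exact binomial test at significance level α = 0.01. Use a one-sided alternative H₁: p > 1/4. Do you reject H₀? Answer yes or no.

reject H₀: no

Exact binomial: n=18, k=1, p₀=1/4=0.2500
P(X≥1) from Σ C(n,i)·p₀^i·(1−p₀)^(n−i)
p-value (one-sided, H₁ greater) = 0.99436
At α=0.01: p ≥ α → fail to reject H₀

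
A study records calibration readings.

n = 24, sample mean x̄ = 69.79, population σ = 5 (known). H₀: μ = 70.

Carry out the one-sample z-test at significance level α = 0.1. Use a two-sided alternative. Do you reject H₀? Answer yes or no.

SE = σ/√n = 5/√24 = 1.0206
z = (x̄−μ₀)/SE = (69.79−70)/1.0206 = -0.2058
p-value (two-sided) = 0.83698
At α=0.1: p ≥ α → fail to reject H₀

reject H₀: no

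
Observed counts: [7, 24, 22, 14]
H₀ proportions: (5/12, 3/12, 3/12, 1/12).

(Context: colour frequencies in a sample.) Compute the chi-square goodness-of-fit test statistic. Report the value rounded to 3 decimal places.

test statistic = 33.143

n = 67; E_i = n·p_i = [27.92, 16.75, 16.75, 5.58]
χ² = (7−27.92)²/27.92 + (24−16.75)²/16.75 + (22−16.75)²/16.75 + (14−5.58)²/5.58 = 33.1433
df = 3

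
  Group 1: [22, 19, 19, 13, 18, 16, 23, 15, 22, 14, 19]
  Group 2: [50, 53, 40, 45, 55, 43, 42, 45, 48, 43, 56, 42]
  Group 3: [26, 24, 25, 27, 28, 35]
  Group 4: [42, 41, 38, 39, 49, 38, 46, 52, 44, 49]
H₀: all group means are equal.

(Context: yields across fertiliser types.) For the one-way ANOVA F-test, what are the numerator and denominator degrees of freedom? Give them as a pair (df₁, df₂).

k = 4 groups, N = 39 total
df = (k−1, N−k) = (4−1, 39−4) = (3, 35)

degrees of freedom = [3, 35]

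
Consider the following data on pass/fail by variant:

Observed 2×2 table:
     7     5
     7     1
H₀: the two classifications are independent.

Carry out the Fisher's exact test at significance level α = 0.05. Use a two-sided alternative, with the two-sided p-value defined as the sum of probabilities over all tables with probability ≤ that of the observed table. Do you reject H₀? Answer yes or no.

Margins: r₁=12, r₂=8, c₁=14, c₂=6, n=20
p_obs = C(12,7)·C(8,7)/C(20,14); sum pmf over tables with pmf ≤ p_obs
p-value (two-sided) = 0.32456
At α=0.05: p ≥ α → fail to reject H₀

reject H₀: no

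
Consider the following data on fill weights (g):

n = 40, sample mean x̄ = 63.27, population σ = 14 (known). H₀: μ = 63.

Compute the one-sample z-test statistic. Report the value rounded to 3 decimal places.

SE = σ/√n = 14/√40 = 2.2136
z = (x̄−μ₀)/SE = (63.27−63)/2.2136 = 0.1220

test statistic = 0.122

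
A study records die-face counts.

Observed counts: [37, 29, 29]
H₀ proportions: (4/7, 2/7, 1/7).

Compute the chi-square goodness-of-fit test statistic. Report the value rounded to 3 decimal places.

test statistic = 23.171

n = 95; E_i = n·p_i = [54.29, 27.14, 13.57]
χ² = (37−54.29)²/54.29 + (29−27.14)²/27.14 + (29−13.57)²/13.57 = 23.1711
df = 2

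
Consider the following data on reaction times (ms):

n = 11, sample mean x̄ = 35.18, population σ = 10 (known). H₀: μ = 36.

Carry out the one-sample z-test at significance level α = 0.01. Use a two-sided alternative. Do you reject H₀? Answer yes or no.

reject H₀: no

SE = σ/√n = 10/√11 = 3.0151
z = (x̄−μ₀)/SE = (35.18−36)/3.0151 = -0.2720
p-value (two-sided) = 0.78565
At α=0.01: p ≥ α → fail to reject H₀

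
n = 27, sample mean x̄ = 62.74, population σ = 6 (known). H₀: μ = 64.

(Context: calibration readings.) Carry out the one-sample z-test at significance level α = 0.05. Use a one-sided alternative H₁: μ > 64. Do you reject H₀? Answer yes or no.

SE = σ/√n = 6/√27 = 1.1547
z = (x̄−μ₀)/SE = (62.74−64)/1.1547 = -1.0912
p-value (one-sided, H₁ greater) = 0.86241
At α=0.05: p ≥ α → fail to reject H₀

reject H₀: no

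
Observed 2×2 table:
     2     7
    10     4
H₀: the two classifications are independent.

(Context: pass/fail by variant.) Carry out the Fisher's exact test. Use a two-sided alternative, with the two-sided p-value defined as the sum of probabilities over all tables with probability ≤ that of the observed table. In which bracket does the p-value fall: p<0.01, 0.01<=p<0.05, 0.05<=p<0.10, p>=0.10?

p-value bracket: 0.01<=p<0.05

Margins: r₁=9, r₂=14, c₁=12, c₂=11, n=23
p_obs = C(9,2)·C(14,10)/C(23,12); sum pmf over tables with pmf ≤ p_obs
p-value (two-sided) = 0.03607
→ bracket: 0.01<=p<0.05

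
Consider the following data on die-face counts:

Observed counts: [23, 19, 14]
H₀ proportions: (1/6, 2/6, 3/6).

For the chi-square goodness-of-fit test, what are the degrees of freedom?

degrees of freedom = 2

df = k − 1 = 3 − 1 = 2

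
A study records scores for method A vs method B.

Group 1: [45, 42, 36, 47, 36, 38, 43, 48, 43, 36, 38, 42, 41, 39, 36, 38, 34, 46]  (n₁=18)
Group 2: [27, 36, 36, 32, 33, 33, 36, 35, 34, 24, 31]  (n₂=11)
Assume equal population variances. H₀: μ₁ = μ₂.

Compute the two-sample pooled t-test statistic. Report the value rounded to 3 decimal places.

x̄₁=40.444, s₁=4.273, n₁=18
x̄₂=32.455, s₂=3.882, n₂=11
s_p² = [17·4.273² + 10·3.882²]/27 = 17.0804
SE = √(s_p²·(1/18+1/11)) = 1.5817
t = (40.444−32.455)/1.5817 = 5.0516
df = 27

test statistic = 5.052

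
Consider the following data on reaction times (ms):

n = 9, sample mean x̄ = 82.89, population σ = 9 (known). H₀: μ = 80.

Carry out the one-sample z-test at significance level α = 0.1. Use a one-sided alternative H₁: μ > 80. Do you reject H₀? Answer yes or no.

SE = σ/√n = 9/√9 = 3.0000
z = (x̄−μ₀)/SE = (82.89−80)/3.0000 = 0.9633
p-value (one-sided, H₁ greater) = 0.16769
At α=0.1: p ≥ α → fail to reject H₀

reject H₀: no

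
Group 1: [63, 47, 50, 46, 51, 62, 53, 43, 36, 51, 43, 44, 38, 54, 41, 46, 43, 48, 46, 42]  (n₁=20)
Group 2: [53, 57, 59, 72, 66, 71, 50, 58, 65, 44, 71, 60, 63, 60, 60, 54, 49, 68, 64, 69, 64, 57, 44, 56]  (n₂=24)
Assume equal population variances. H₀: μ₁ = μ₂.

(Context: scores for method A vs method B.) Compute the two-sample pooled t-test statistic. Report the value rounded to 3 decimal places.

x̄₁=47.350, s₁=6.991, n₁=20
x̄₂=59.750, s₂=8.045, n₂=24
s_p² = [19·6.991² + 23·8.045²]/42 = 57.5488
SE = √(s_p²·(1/20+1/24)) = 2.2968
t = (47.350−59.750)/2.2968 = -5.3988
df = 42

test statistic = -5.399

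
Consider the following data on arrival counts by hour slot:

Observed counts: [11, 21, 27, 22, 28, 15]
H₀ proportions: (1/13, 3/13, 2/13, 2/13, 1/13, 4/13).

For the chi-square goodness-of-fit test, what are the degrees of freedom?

degrees of freedom = 5

df = k − 1 = 6 − 1 = 5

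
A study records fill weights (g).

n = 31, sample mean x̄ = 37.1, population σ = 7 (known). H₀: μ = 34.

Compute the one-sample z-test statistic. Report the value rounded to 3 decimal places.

SE = σ/√n = 7/√31 = 1.2572
z = (x̄−μ₀)/SE = (37.1−34)/1.2572 = 2.4657

test statistic = 2.466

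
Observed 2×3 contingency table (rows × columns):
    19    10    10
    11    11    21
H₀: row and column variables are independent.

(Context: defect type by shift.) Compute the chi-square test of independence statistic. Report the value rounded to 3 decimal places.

test statistic = 5.903

Row totals [39, 43], col totals [30, 21, 31], n=82
χ² = (19−14.27)²/14.27 + (10−9.99)²/9.99 + (10−14.74)²/14.74 + (11−15.73)²/15.73 + (11−11.01)²/11.01 + (21−16.26)²/16.26 = 5.9031
df = 2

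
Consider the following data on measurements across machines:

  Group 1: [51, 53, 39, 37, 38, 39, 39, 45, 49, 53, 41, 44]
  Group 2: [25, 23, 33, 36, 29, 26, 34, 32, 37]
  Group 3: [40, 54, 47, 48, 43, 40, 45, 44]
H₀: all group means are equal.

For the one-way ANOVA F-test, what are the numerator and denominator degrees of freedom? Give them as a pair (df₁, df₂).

k = 3 groups, N = 29 total
df = (k−1, N−k) = (3−1, 29−3) = (2, 26)

degrees of freedom = [2, 26]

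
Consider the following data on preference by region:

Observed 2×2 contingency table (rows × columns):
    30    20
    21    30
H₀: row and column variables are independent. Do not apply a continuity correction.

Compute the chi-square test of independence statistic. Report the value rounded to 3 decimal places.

Row totals [50, 51], col totals [51, 50], n=101
χ² = (30−25.25)²/25.25 + (20−24.75)²/24.75 + (21−25.75)²/25.75 + (30−25.25)²/25.25 = 3.5787
df = 1

test statistic = 3.579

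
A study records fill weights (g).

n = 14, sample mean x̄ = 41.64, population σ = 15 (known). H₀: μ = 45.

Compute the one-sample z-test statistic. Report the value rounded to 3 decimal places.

SE = σ/√n = 15/√14 = 4.0089
z = (x̄−μ₀)/SE = (41.64−45)/4.0089 = -0.8381

test statistic = -0.838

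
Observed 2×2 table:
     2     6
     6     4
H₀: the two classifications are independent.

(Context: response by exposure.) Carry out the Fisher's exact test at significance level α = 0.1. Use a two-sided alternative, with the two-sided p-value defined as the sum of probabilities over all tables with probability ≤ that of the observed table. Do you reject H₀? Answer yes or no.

Margins: r₁=8, r₂=10, c₁=8, c₂=10, n=18
p_obs = C(8,2)·C(10,6)/C(18,8); sum pmf over tables with pmf ≤ p_obs
p-value (two-sided) = 0.18799
At α=0.1: p ≥ α → fail to reject H₀

reject H₀: no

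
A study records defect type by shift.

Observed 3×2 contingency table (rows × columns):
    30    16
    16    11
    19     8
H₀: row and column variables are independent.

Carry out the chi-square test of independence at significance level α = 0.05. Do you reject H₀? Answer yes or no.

Row totals [46, 27, 27], col totals [65, 35], n=100
χ² = (30−29.90)²/29.90 + (16−16.10)²/16.10 + (16−17.55)²/17.55 + (11−9.45)²/9.45 + (19−17.55)²/17.55 + (8−9.45)²/9.45 = 0.7344
df = 2
p-value (upper-tail) = 0.69268
At α=0.05: p ≥ α → fail to reject H₀

reject H₀: no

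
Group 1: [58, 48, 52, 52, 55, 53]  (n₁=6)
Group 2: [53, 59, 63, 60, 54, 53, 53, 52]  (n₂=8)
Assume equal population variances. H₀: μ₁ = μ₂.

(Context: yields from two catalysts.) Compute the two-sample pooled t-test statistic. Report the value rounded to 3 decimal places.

x̄₁=53.000, s₁=3.347, n₁=6
x̄₂=55.875, s₂=4.155, n₂=8
s_p² = [5·3.347² + 7·4.155²]/12 = 14.7396
SE = √(s_p²·(1/6+1/8)) = 2.0734
t = (53.000−55.875)/2.0734 = -1.3866
df = 12

test statistic = -1.387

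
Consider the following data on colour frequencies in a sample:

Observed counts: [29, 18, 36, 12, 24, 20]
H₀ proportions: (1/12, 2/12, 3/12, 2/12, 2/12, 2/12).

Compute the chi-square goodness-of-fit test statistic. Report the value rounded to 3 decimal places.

test statistic = 33.230

n = 139; E_i = n·p_i = [11.58, 23.17, 34.75, 23.17, 23.17, 23.17]
χ² = (29−11.58)²/11.58 + (18−23.17)²/23.17 + (36−34.75)²/34.75 + (12−23.17)²/23.17 + (24−23.17)²/23.17 + (20−23.17)²/23.17 = 33.2302
df = 5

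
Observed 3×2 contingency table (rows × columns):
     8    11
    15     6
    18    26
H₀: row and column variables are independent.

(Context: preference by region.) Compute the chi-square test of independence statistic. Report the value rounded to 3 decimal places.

Row totals [19, 21, 44], col totals [41, 43], n=84
χ² = (8−9.27)²/9.27 + (11−9.73)²/9.73 + (15−10.25)²/10.25 + (6−10.75)²/10.75 + (18−21.48)²/21.48 + (26−22.52)²/22.52 = 5.7410
df = 2

test statistic = 5.741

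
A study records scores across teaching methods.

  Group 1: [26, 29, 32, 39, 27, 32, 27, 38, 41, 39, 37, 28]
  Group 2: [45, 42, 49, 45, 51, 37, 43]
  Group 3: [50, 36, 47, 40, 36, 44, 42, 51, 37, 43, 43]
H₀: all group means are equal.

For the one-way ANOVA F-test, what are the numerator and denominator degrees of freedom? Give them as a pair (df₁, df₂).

k = 3 groups, N = 30 total
df = (k−1, N−k) = (3−1, 30−3) = (2, 27)

degrees of freedom = [2, 27]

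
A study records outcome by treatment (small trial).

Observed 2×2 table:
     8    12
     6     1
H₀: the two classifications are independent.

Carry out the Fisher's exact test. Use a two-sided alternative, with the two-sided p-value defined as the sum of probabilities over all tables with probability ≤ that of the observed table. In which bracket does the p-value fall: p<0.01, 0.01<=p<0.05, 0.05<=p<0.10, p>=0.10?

p-value bracket: 0.05<=p<0.10

Margins: r₁=20, r₂=7, c₁=14, c₂=13, n=27
p_obs = C(20,8)·C(7,6)/C(27,14); sum pmf over tables with pmf ≤ p_obs
p-value (two-sided) = 0.07681
→ bracket: 0.05<=p<0.10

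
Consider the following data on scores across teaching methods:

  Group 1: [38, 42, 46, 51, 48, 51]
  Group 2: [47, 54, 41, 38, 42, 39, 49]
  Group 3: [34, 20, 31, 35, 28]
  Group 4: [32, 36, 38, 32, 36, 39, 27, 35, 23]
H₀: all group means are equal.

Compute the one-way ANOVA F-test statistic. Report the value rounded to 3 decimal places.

Group means [46.00, 44.29, 29.60, 33.11], grand mean 38.222
SSB = Σnᵢ(x̄ᵢ−x̄)² = 1227.149; SSW = ΣΣ(x−x̄ᵢ)² = 707.517
MSB = 1227.149/3 = 409.0497; MSW = 707.517/23 = 30.7616
F = MSB/MSW = 13.2974
df = (3, 23)

test statistic = 13.297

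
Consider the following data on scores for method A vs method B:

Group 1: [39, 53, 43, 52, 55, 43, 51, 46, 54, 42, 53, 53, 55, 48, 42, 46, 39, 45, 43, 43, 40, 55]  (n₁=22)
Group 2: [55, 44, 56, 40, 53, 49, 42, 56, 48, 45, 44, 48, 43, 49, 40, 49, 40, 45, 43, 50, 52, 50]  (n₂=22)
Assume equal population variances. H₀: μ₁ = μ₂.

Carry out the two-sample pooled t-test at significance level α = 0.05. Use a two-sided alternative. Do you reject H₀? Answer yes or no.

x̄₁=47.273, s₁=5.717, n₁=22
x̄₂=47.318, s₂=5.103, n₂=22
s_p² = [21·5.717² + 21·5.103²]/42 = 29.3604
SE = √(s_p²·(1/22+1/22)) = 1.6337
t = (47.273−47.318)/1.6337 = -0.0278
df = 42
p-value (two-sided) = 0.97794
At α=0.05: p ≥ α → fail to reject H₀

reject H₀: no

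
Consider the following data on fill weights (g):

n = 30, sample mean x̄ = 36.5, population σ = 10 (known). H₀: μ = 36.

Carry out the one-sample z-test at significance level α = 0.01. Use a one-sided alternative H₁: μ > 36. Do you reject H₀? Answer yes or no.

SE = σ/√n = 10/√30 = 1.8257
z = (x̄−μ₀)/SE = (36.5−36)/1.8257 = 0.2739
p-value (one-sided, H₁ greater) = 0.39210
At α=0.01: p ≥ α → fail to reject H₀

reject H₀: no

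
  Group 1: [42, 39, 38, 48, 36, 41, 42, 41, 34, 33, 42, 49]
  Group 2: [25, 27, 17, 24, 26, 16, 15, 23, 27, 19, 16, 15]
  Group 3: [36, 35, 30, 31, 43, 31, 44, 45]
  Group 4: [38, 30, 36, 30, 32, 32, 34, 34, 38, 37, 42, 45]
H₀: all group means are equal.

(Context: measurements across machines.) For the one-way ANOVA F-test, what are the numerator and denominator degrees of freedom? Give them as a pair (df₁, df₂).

degrees of freedom = [3, 40]

k = 4 groups, N = 44 total
df = (k−1, N−k) = (4−1, 44−4) = (3, 40)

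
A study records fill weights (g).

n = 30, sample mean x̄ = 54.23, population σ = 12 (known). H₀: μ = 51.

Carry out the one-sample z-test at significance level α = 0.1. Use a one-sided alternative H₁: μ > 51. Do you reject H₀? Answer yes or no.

reject H₀: yes

SE = σ/√n = 12/√30 = 2.1909
z = (x̄−μ₀)/SE = (54.23−51)/2.1909 = 1.4743
p-value (one-sided, H₁ greater) = 0.07020
At α=0.1: p < α → reject H₀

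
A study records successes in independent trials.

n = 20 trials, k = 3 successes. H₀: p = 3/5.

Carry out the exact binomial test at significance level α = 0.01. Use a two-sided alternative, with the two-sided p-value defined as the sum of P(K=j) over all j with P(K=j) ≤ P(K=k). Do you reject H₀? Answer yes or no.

reject H₀: yes

Exact binomial: n=20, k=3, p₀=3/5=0.6000
P(X=j) = C(n,j)·p₀^j·(1−p₀)^(n−j); p = Σ P(X=j) over j with P(X=j) ≤ P(X=3)
p-value (two-sided) = 0.00008
At α=0.01: p < α → reject H₀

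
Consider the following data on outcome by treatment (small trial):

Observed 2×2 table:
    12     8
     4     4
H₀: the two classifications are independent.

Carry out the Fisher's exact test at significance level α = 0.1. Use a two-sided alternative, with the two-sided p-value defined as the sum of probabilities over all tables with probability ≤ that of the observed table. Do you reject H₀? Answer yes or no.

reject H₀: no

Margins: r₁=20, r₂=8, c₁=16, c₂=12, n=28
p_obs = C(20,12)·C(8,4)/C(28,16); sum pmf over tables with pmf ≤ p_obs
p-value (two-sided) = 0.69082
At α=0.1: p ≥ α → fail to reject H₀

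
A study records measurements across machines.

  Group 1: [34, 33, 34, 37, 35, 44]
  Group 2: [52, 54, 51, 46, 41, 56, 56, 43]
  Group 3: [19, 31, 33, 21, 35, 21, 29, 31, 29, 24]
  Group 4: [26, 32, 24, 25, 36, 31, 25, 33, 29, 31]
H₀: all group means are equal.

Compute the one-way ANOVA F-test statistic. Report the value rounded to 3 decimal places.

test statistic = 35.906

Group means [36.17, 49.88, 27.30, 29.20], grand mean 34.735
SSB = Σnᵢ(x̄ᵢ−x̄)² = 2705.209; SSW = ΣΣ(x−x̄ᵢ)² = 753.408
MSB = 2705.209/3 = 901.7364; MSW = 753.408/30 = 25.1136
F = MSB/MSW = 35.9063
df = (3, 30)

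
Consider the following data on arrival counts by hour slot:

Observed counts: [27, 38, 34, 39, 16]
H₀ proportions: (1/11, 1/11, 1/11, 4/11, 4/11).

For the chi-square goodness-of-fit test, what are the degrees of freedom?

degrees of freedom = 4

df = k − 1 = 5 − 1 = 4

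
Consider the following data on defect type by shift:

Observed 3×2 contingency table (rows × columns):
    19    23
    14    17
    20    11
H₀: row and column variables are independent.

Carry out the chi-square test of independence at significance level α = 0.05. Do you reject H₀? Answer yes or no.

reject H₀: no

Row totals [42, 31, 31], col totals [53, 51], n=104
χ² = (19−21.40)²/21.40 + (23−20.60)²/20.60 + (14−15.80)²/15.80 + (17−15.20)²/15.20 + (20−15.80)²/15.80 + (11−15.20)²/15.20 = 3.2469
df = 2
p-value (upper-tail) = 0.19722
At α=0.05: p ≥ α → fail to reject H₀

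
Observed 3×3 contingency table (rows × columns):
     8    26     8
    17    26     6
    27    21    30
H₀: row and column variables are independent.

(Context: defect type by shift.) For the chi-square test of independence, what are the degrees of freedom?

degrees of freedom = 4

df = (r−1)(c−1) = (3−1)·(3−1) = 4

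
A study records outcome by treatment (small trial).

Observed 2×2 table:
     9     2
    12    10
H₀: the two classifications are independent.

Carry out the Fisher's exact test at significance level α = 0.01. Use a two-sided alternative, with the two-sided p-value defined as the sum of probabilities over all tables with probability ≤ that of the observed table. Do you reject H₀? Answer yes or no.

reject H₀: no

Margins: r₁=11, r₂=22, c₁=21, c₂=12, n=33
p_obs = C(11,9)·C(22,12)/C(33,21); sum pmf over tables with pmf ≤ p_obs
p-value (two-sided) = 0.24922
At α=0.01: p ≥ α → fail to reject H₀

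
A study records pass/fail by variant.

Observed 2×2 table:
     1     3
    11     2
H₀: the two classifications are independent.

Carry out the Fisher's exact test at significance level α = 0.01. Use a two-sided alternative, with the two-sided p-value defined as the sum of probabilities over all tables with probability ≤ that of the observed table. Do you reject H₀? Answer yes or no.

reject H₀: no

Margins: r₁=4, r₂=13, c₁=12, c₂=5, n=17
p_obs = C(4,1)·C(13,11)/C(17,12); sum pmf over tables with pmf ≤ p_obs
p-value (two-sided) = 0.05252
At α=0.01: p ≥ α → fail to reject H₀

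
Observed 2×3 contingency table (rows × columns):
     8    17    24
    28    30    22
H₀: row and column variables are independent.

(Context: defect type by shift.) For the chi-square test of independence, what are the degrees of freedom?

df = (r−1)(c−1) = (2−1)·(3−1) = 2

degrees of freedom = 2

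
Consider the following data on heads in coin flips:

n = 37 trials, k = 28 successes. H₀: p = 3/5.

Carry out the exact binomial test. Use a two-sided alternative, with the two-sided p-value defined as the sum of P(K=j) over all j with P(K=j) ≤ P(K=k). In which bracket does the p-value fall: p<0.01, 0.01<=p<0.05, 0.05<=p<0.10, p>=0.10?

Exact binomial: n=37, k=28, p₀=3/5=0.6000
P(X=j) = C(n,j)·p₀^j·(1−p₀)^(n−j); p = Σ P(X=j) over j with P(X=j) ≤ P(X=28)
p-value (two-sided) = 0.06384
→ bracket: 0.05<=p<0.10

p-value bracket: 0.05<=p<0.10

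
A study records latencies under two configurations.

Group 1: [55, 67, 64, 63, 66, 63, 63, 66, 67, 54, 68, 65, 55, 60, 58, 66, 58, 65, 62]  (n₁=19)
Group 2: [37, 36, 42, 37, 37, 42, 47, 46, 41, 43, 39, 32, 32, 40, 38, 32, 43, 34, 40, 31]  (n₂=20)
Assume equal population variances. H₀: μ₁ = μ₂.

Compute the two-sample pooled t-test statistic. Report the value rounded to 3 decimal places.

test statistic = 16.309

x̄₁=62.368, s₁=4.437, n₁=19
x̄₂=38.450, s₂=4.707, n₂=20
s_p² = [18·4.437² + 19·4.707²]/37 = 20.9560
SE = √(s_p²·(1/19+1/20)) = 1.4665
t = (62.368−38.450)/1.4665 = 16.3094
df = 37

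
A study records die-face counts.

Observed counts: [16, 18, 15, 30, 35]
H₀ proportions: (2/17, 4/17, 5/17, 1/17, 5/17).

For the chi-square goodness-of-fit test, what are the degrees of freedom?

df = k − 1 = 5 − 1 = 4

degrees of freedom = 4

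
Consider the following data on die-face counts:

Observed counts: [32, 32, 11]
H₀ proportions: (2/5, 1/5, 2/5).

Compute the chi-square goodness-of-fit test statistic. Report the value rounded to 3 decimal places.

test statistic = 31.433

n = 75; E_i = n·p_i = [30.00, 15.00, 30.00]
χ² = (32−30.00)²/30.00 + (32−15.00)²/15.00 + (11−30.00)²/30.00 = 31.4333
df = 2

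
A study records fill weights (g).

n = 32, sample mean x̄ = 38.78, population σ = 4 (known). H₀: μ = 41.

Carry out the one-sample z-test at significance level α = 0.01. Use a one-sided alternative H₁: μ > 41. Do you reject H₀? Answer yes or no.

reject H₀: no

SE = σ/√n = 4/√32 = 0.7071
z = (x̄−μ₀)/SE = (38.78−41)/0.7071 = -3.1396
p-value (one-sided, H₁ greater) = 0.99915
At α=0.01: p ≥ α → fail to reject H₀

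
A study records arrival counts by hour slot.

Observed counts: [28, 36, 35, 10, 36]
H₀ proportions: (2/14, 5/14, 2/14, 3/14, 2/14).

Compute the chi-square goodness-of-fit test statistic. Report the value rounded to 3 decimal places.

test statistic = 42.796

n = 145; E_i = n·p_i = [20.71, 51.79, 20.71, 31.07, 20.71]
χ² = (28−20.71)²/20.71 + (36−51.79)²/51.79 + (35−20.71)²/20.71 + (10−31.07)²/31.07 + (36−20.71)²/20.71 = 42.7963
df = 4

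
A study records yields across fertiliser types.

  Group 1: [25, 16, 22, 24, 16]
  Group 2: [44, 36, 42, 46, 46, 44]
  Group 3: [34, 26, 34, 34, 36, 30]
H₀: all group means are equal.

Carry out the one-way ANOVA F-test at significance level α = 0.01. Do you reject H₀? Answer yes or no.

Group means [20.60, 43.00, 32.33], grand mean 32.647
SSB = Σnᵢ(x̄ᵢ−x̄)² = 1369.349; SSW = ΣΣ(x−x̄ᵢ)² = 212.533
MSB = 1369.349/2 = 684.6745; MSW = 212.533/14 = 15.1810
F = MSB/MSW = 45.1009
df = (2, 14)
p-value (upper-tail) = 0.00000
At α=0.01: p < α → reject H₀

reject H₀: yes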